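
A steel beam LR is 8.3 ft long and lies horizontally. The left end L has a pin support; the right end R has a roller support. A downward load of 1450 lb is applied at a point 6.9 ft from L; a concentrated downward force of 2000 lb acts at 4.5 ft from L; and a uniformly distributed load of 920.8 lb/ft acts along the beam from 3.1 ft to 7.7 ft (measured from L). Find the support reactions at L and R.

L_x = 0, L_y = 2640 lb, R_y = 5046 lb

Resultant of the distributed load: 920.8 × 4.6 = 4235.68 lb at 5.4 ft from L.
Taking moments about L: R_y·8.3 − 1450·6.9 − 2000·4.5 − (920.8·4.6)·5.4 = 0 → R_y = 41877.672/8.3 = 5045.5 ≈ 5046 lb.
ΣF_y = 0: L_y + 5045.5 − 1450 − 2000 − 920.8·4.6 = 0 → L_y = 2640 lb.
ΣF_x = 0: no horizontal applied forces, so L_x = 0.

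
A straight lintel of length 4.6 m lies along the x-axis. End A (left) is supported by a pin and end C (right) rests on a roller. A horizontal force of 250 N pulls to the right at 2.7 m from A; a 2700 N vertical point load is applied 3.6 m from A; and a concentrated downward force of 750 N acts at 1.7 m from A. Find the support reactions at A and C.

A_x = -250.0 N, A_y = 1060 N, C_y = 2390 N

ΣM about A: C_y·4.6 − 2700·3.6 − 750·1.7 = 0 → C_y = 10995/4.6 = 2390.22 ≈ 2390 N.
ΣF_y = 0: A_y + 2390.22 − 2700 − 750 = 0 → A_y = 1060 N.
ΣF_x = 0: A_x + 250 = 0 → A_x = -250.0 N.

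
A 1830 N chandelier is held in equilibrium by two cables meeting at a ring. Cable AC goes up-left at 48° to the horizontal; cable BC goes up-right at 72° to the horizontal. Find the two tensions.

T_AC = 653.0 N, T_BC = 1414 N

ΣF_x = 0: −T_AC·cos48° + T_BC·cos72° = 0 → T_BC = 2.16535·T_AC.
ΣF_y = 0: T_AC·sin48° + T_BC·sin72° = 1830.
Substitute: T_AC·(0.743145 + 2.16535·0.951057) = 1830 → T_AC = 652.985 ≈ 653.0 N.
Then T_BC = 2.16535 × 652.985 = 1414 N.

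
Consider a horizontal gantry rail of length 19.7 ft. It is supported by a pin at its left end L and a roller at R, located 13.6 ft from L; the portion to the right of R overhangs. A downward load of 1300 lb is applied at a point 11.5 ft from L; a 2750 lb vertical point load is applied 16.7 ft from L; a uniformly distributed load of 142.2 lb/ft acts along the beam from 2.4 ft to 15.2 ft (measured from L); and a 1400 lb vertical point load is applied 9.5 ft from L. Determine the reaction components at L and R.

Resultant of the distributed load: 142.2 × 12.8 = 1820.16 lb at 8.8 ft from L.
Moments about L: R_y·13.6 − 1300·11.5 − 2750·16.7 − (142.2·12.8)·8.8 − 1400·9.5 = 0 → R_y = 90192.408/13.6 = 6631.79 ≈ 6632 lb.
ΣF_y = 0: L_y + 6631.79 − 1300 − 2750 − 142.2·12.8 − 1400 = 0 → L_y = 638.4 lb.
ΣF_x = 0: no horizontal applied forces, so L_x = 0.

L_x = 0, L_y = 638.4 lb, R_y = 6632 lb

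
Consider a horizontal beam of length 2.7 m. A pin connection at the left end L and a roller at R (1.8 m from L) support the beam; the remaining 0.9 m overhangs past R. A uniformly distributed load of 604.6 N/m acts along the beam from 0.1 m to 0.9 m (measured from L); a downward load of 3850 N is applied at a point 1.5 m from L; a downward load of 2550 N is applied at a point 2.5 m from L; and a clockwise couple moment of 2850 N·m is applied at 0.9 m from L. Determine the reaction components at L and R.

Resultant of the distributed load: 604.6 × 0.8 = 483.68 N at 0.5 m from L.
Taking moments about L: R_y·1.8 − (604.6·0.8)·0.5 − 3850·1.5 − 2550·2.5 − 2850 = 0 → R_y = 15241.84/1.8 = 8467.69 ≈ 8468 N.
ΣF_y = 0: L_y + 8467.69 − 604.6·0.8 − 3850 − 2550 = 0 → L_y = -1584 N.
ΣF_x = 0: no horizontal applied forces, so L_x = 0.

L_x = 0, L_y = -1584 N, R_y = 8468 N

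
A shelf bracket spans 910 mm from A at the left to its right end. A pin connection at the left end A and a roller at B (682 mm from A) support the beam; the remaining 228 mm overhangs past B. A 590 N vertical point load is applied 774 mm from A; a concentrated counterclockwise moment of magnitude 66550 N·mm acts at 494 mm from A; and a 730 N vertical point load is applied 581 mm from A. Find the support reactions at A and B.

Taking moments about A: B_y·682 − 590·774 + 66550 − 730·581 = 0 → B_y = 814240/682 = 1193.9 ≈ 1194 N.
ΣF_y = 0: A_y + 1193.9 − 590 − 730 = 0 → A_y = 126.1 N.
ΣF_x = 0: no horizontal applied forces, so A_x = 0.

A_x = 0, A_y = 126.1 N, B_y = 1194 N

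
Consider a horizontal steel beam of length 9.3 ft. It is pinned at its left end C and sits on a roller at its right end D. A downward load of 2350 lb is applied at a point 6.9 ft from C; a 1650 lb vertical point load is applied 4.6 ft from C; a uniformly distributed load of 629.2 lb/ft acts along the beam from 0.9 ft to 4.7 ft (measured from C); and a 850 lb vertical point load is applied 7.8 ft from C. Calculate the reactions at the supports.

C_x = 0, C_y = 3249 lb, D_y = 3992 lb

Resultant of the distributed load: 629.2 × 3.8 = 2390.96 lb at 2.8 ft from C.
Moments about C: D_y·9.3 − 2350·6.9 − 1650·4.6 − (629.2·3.8)·2.8 − 850·7.8 = 0 → D_y = 37129.688/9.3 = 3992.44 ≈ 3992 lb.
ΣF_y = 0: C_y + 3992.44 − 2350 − 1650 − 629.2·3.8 − 850 = 0 → C_y = 3249 lb.
ΣF_x = 0: no horizontal applied forces, so C_x = 0.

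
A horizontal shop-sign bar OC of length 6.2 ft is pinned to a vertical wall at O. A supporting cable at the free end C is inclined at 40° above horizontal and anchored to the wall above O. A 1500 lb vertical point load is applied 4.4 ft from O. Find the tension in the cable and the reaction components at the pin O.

T = 1656 lb, O_x = 1269 lb, O_y = 435.5 lb

ΣM about O: T·sin40°·6.2 − 1500·4.4 = 0 → T = 6600/(6.2·0.642788) = 1656.09 ≈ 1656 lb.
ΣF_x = 0: O_x − T·cos40° = 0 → O_x = 1656.09 × 0.766044 = 1269 lb.
ΣF_y = 0: O_y + T·sin40° − 1500 = 0 → O_y = 1500 − 1656.09 × 0.642788 = 435.5 lb.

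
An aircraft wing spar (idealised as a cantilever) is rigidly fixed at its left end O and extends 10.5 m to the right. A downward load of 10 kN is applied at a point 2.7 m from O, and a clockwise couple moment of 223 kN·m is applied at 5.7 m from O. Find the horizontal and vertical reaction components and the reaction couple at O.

ΣF_x = 0: O_x = 0.
ΣF_y = 0: O_y − 10 = 0 → O_y = 10.00 kN.
ΣM about O: M_O − 10·2.7 − 223 = 0 → M_O = 250.0 kN·m.

O_x = 0, O_y = 10.00 kN, M_O = 250.0 kN·m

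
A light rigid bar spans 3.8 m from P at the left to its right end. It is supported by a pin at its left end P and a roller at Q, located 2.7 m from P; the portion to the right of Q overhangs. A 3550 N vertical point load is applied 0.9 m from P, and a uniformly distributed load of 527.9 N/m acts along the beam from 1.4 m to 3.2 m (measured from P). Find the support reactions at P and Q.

P_x = 0, P_y = 2507 N, Q_y = 1993 N

Resultant of the distributed load: 527.9 × 1.8 = 950.22 N at 2.3 m from P.
ΣM about P: Q_y·2.7 − 3550·0.9 − (527.9·1.8)·2.3 = 0 → Q_y = 5380.506/2.7 = 1992.78 ≈ 1993 N.
ΣF_y = 0: P_y + 1992.78 − 3550 − 527.9·1.8 = 0 → P_y = 2507 N.
ΣF_x = 0: no horizontal applied forces, so P_x = 0.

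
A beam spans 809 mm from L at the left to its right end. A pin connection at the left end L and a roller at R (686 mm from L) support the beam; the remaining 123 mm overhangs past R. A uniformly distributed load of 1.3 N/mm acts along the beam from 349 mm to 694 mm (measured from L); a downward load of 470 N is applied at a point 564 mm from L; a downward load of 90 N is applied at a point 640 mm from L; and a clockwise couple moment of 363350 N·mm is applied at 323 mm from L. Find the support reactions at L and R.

L_x = 0, L_y = -332.5 N, R_y = 1341 N

Resultant of the distributed load: 1.3 × 345 = 448.5 N at 521.5 mm from L.
Taking moments about L: R_y·686 − (1.3·345)·521.5 − 470·564 − 90·640 − 363350 = 0 → R_y = 919922.75/686 = 1341 N.
ΣF_y = 0: L_y + 1341 − 1.3·345 − 470 − 90 = 0 → L_y = -332.5 N.
ΣF_x = 0: no horizontal applied forces, so L_x = 0.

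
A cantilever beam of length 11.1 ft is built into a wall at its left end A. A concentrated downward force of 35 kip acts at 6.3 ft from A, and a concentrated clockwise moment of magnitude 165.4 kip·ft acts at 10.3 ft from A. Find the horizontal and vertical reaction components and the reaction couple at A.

ΣF_x = 0: A_x = 0.
ΣF_y = 0: A_y − 35 = 0 → A_y = 35.00 kip.
ΣM about A: M_A − 35·6.3 − 165.4 = 0 → M_A = 385.9 kip·ft.

A_x = 0, A_y = 35.00 kip, M_A = 385.9 kip·ft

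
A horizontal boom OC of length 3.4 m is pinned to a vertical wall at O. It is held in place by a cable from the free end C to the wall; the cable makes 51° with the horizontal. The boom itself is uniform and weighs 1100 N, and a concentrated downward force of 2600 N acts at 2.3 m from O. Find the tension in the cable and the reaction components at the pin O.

T = 2971 N, O_x = 1870 N, O_y = 1391 N

ΣM about O: T·sin51°·3.4 − 1100·1.7 − 2600·2.3 = 0 → T = 7850/(3.4·0.777146) = 2970.9 ≈ 2971 N.
ΣF_x = 0: O_x − T·cos51° = 0 → O_x = 2970.9 × 0.62932 = 1870 N.
ΣF_y = 0: O_y + T·sin51° − 1100 − 2600 = 0 → O_y = 3700 − 2970.9 × 0.777146 = 1391 N.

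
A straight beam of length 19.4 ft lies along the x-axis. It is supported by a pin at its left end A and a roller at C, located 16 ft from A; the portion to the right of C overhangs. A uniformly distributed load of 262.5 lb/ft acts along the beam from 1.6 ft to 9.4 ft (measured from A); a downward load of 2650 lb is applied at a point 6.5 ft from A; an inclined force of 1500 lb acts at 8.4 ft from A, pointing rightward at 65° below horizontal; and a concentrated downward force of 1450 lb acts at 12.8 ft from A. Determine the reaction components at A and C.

A_x = -633.9 lb, A_y = 3853 lb, C_y = 3654 lb

Resultant of the distributed load: 262.5 × 7.8 = 2047.5 lb at 5.5 ft from A.
Moments about A: C_y·16 − (262.5·7.8)·5.5 − 2650·6.5 − 1500·sin65°·8.4 − 1450·12.8 = 0 → C_y = 58465.7/16 = 3654.11 ≈ 3654 lb.
ΣF_y = 0: A_y + 3654.11 − 262.5·7.8 − 2650 − 1500·sin65° − 1450 = 0 → A_y = 3853 lb.
ΣF_x = 0: A_x + 1500·cos65° = 0 → A_x = -633.9 lb.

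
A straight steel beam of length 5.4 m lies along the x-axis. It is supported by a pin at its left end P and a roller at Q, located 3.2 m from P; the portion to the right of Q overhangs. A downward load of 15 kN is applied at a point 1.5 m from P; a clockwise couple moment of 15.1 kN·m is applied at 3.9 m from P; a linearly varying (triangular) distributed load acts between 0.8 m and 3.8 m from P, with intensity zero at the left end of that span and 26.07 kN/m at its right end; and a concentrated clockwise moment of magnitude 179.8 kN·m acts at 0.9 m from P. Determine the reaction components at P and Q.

Resultant of the triangular load: ½ × 26.07 × 3 = 39.105 kN, acting at 2.8 m from P (one-third of the span from the peak).
Moments about P: Q_y·3.2 − 15·1.5 − 15.1 − (½·26.07·3)·2.8 − 179.8 = 0 → Q_y = 326.894/3.2 = 102.154 ≈ 102.2 kN.
ΣF_y = 0: P_y + 102.154 − 15 − ½·26.07·3 = 0 → P_y = -48.05 kN.
ΣF_x = 0: no horizontal applied forces, so P_x = 0.

P_x = 0, P_y = -48.05 kN, Q_y = 102.2 kN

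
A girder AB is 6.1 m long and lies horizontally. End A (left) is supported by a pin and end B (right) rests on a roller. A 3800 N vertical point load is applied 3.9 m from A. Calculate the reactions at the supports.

A_x = 0, A_y = 1370 N, B_y = 2430 N

Taking moments about A: B_y·6.1 − 3800·3.9 = 0 → B_y = 14820/6.1 = 2429.51 ≈ 2430 N.
ΣF_y = 0: A_y + 2429.51 − 3800 = 0 → A_y = 1370 N.
ΣF_x = 0: no horizontal applied forces, so A_x = 0.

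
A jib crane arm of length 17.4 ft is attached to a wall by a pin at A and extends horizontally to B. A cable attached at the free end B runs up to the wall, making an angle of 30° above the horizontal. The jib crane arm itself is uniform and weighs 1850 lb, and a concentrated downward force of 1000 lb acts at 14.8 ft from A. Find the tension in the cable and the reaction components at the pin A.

T = 3551 lb, A_x = 3075 lb, A_y = 1074 lb

ΣM about A: T·sin30°·17.4 − 1850·8.7 − 1000·14.8 = 0 → T = 30895/(17.4·0.5) = 3551.15 ≈ 3551 lb.
ΣF_x = 0: A_x − T·cos30° = 0 → A_x = 3551.15 × 0.866025 = 3075 lb.
ΣF_y = 0: A_y + T·sin30° − 1850 − 1000 = 0 → A_y = 2850 − 3551.15 × 0.5 = 1074 lb.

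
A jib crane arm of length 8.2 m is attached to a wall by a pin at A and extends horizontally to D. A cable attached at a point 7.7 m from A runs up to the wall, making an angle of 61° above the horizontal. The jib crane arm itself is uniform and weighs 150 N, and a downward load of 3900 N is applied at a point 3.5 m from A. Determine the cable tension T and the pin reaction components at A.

ΣM about A: T·sin61°·7.7 − 150·4.1 − 3900·3.5 = 0 → T = 14265/(7.7·0.87462) = 2118.17 ≈ 2118 N.
ΣF_x = 0: A_x − T·cos61° = 0 → A_x = 2118.17 × 0.48481 = 1027 N.
ΣF_y = 0: A_y + T·sin61° − 150 − 3900 = 0 → A_y = 4050 − 2118.17 × 0.87462 = 2197 N.

T = 2118 N, A_x = 1027 N, A_y = 2197 N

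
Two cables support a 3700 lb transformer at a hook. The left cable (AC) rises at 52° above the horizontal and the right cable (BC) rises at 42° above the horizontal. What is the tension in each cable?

ΣF_x = 0: −T_AC·cos52° + T_BC·cos42° = 0 → T_BC = 0.828454·T_AC.
ΣF_y = 0: T_AC·sin52° + T_BC·sin42° = 3700.
Substitute: T_AC·(0.788011 + 0.828454·0.669131) = 3700 → T_AC = 2756.35 ≈ 2756 lb.
Then T_BC = 0.828454 × 2756.35 = 2284 lb.

T_AC = 2756 lb, T_BC = 2284 lb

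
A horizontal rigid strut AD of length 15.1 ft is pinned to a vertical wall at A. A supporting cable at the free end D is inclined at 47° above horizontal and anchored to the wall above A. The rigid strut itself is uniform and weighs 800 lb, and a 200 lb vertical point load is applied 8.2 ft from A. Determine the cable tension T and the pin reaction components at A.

ΣM about A: T·sin47°·15.1 − 800·7.55 − 200·8.2 = 0 → T = 7680/(15.1·0.731354) = 695.435 ≈ 695.4 lb.
ΣF_x = 0: A_x − T·cos47° = 0 → A_x = 695.435 × 0.681998 = 474.3 lb.
ΣF_y = 0: A_y + T·sin47° − 800 − 200 = 0 → A_y = 1000 − 695.435 × 0.731354 = 491.4 lb.

T = 695.4 lb, A_x = 474.3 lb, A_y = 491.4 lb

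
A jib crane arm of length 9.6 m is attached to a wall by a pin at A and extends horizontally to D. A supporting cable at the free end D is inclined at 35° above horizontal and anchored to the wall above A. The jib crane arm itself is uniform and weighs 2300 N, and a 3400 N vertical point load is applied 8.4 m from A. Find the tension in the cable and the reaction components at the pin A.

ΣM about A: T·sin35°·9.6 − 2300·4.8 − 3400·8.4 = 0 → T = 39600/(9.6·0.573576) = 7191.72 ≈ 7192 N.
ΣF_x = 0: A_x − T·cos35° = 0 → A_x = 7191.72 × 0.819152 = 5891 N.
ΣF_y = 0: A_y + T·sin35° − 2300 − 3400 = 0 → A_y = 5700 − 7191.72 × 0.573576 = 1575 N.

T = 7192 N, A_x = 5891 N, A_y = 1575 N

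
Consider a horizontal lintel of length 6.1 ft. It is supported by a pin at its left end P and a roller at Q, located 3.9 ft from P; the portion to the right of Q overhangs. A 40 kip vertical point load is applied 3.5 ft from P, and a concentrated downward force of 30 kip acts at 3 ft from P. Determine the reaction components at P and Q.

P_x = 0, P_y = 11.03 kip, Q_y = 58.97 kip

ΣM about P: Q_y·3.9 − 40·3.5 − 30·3 = 0 → Q_y = 230/3.9 = 58.9744 ≈ 58.97 kip.
ΣF_y = 0: P_y + 58.9744 − 40 − 30 = 0 → P_y = 11.03 kip.
ΣF_x = 0: no horizontal applied forces, so P_x = 0.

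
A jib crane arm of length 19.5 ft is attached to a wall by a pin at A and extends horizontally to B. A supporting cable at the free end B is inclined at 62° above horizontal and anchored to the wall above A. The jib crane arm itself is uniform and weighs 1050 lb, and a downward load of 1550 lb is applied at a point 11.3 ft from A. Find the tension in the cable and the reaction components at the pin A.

T = 1612 lb, A_x = 756.7 lb, A_y = 1177 lb

ΣM about A: T·sin62°·19.5 − 1050·9.75 − 1550·11.3 = 0 → T = 27752.5/(19.5·0.882948) = 1611.88 ≈ 1612 lb.
ΣF_x = 0: A_x − T·cos62° = 0 → A_x = 1611.88 × 0.469472 = 756.7 lb.
ΣF_y = 0: A_y + T·sin62° − 1050 − 1550 = 0 → A_y = 2600 − 1611.88 × 0.882948 = 1177 lb.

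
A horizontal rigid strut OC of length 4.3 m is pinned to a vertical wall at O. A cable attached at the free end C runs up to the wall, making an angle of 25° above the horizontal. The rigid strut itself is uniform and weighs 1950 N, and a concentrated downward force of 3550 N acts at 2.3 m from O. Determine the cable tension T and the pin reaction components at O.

T = 6800 N, O_x = 6163 N, O_y = 2626 N

ΣM about O: T·sin25°·4.3 − 1950·2.15 − 3550·2.3 = 0 → T = 12357.5/(4.3·0.422618) = 6800.08 ≈ 6800 N.
ΣF_x = 0: O_x − T·cos25° = 0 → O_x = 6800.08 × 0.906308 = 6163 N.
ΣF_y = 0: O_y + T·sin25° − 1950 − 3550 = 0 → O_y = 5500 − 6800.08 × 0.422618 = 2626 N.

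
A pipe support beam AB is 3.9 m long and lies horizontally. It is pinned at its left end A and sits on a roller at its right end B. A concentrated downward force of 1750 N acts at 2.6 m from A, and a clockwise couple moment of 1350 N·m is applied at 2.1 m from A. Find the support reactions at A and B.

ΣM about A: B_y·3.9 − 1750·2.6 − 1350 = 0 → B_y = 5900/3.9 = 1512.82 ≈ 1513 N.
ΣF_y = 0: A_y + 1512.82 − 1750 = 0 → A_y = 237.2 N.
ΣF_x = 0: no horizontal applied forces, so A_x = 0.

A_x = 0, A_y = 237.2 N, B_y = 1513 N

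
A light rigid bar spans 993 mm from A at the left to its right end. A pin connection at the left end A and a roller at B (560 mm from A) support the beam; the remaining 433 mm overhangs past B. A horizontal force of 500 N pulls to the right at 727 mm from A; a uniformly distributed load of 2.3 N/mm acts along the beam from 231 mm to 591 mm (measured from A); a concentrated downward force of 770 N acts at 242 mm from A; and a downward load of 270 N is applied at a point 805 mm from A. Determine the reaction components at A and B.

A_x = -500.0 N, A_y = 539.4 N, B_y = 1329 N

Resultant of the distributed load: 2.3 × 360 = 828 N at 411 mm from A.
Taking moments about A: B_y·560 − (2.3·360)·411 − 770·242 − 270·805 = 0 → B_y = 743998/560 = 1328.57 ≈ 1329 N.
ΣF_y = 0: A_y + 1328.57 − 2.3·360 − 770 − 270 = 0 → A_y = 539.4 N.
ΣF_x = 0: A_x + 500 = 0 → A_x = -500.0 N.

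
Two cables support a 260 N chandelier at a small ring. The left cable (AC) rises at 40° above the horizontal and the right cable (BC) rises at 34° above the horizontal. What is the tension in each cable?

T_AC = 224.2 N, T_BC = 207.2 N

ΣF_x = 0: −T_AC·cos40° + T_BC·cos34° = 0 → T_BC = 0.924017·T_AC.
ΣF_y = 0: T_AC·sin40° + T_BC·sin34° = 260.
Substitute: T_AC·(0.642788 + 0.924017·0.559193) = 260 → T_AC = 224.236 ≈ 224.2 N.
Then T_BC = 0.924017 × 224.236 = 207.2 N.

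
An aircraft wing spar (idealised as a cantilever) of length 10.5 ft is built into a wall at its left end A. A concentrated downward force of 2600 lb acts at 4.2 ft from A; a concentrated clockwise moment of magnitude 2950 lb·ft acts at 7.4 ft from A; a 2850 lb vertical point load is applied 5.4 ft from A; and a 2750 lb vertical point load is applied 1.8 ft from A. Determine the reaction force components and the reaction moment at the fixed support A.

ΣF_x = 0: A_x = 0.
ΣF_y = 0: A_y − 2600 − 2850 − 2750 = 0 → A_y = 8200 lb.
ΣM about A: M_A − 2600·4.2 − 2950 − 2850·5.4 − 2750·1.8 = 0 → M_A = 34210 lb·ft.

A_x = 0, A_y = 8200 lb, M_A = 34210 lb·ft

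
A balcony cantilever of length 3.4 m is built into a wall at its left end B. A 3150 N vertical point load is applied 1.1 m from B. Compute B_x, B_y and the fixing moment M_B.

B_x = 0, B_y = 3150 N, M_B = 3465 N·m

ΣF_x = 0: B_x = 0.
ΣF_y = 0: B_y − 3150 = 0 → B_y = 3150 N.
ΣM about B: M_B − 3150·1.1 = 0 → M_B = 3465 N·m.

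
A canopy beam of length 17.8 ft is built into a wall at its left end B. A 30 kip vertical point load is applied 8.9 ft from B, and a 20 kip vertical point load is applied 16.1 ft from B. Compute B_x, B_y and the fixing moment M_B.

ΣF_x = 0: B_x = 0.
ΣF_y = 0: B_y − 30 − 20 = 0 → B_y = 50.00 kip.
ΣM about B: M_B − 30·8.9 − 20·16.1 = 0 → M_B = 589.0 kip·ft.

B_x = 0, B_y = 50.00 kip, M_B = 589.0 kip·ft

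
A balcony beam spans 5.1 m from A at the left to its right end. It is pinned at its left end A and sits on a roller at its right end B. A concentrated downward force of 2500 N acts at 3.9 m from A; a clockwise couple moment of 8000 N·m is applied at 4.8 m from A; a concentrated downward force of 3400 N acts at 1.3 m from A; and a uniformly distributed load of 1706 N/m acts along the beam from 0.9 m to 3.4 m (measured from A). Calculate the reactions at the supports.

A_x = 0, A_y = 4020 N, B_y = 6145 N

Resultant of the distributed load: 1706 × 2.5 = 4265 N at 2.15 m from A.
Moments about A: B_y·5.1 − 2500·3.9 − 8000 − 3400·1.3 − (1706·2.5)·2.15 = 0 → B_y = 31339.75/5.1 = 6145.05 ≈ 6145 N.
ΣF_y = 0: A_y + 6145.05 − 2500 − 3400 − 1706·2.5 = 0 → A_y = 4020 N.
ΣF_x = 0: no horizontal applied forces, so A_x = 0.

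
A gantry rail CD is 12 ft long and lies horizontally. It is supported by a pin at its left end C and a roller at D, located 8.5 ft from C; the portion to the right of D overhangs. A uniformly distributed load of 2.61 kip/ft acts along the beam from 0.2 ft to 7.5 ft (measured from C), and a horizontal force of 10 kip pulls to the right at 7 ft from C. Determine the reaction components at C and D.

C_x = -10.00 kip, C_y = 10.42 kip, D_y = 8.630 kip

Resultant of the distributed load: 2.61 × 7.3 = 19.053 kip at 3.85 ft from C.
ΣM about C: D_y·8.5 − (2.61·7.3)·3.85 = 0 → D_y = 73.35405/8.5 = 8.62989 ≈ 8.630 kip.
ΣF_y = 0: C_y + 8.62989 − 2.61·7.3 = 0 → C_y = 10.42 kip.
ΣF_x = 0: C_x + 10 = 0 → C_x = -10.00 kip.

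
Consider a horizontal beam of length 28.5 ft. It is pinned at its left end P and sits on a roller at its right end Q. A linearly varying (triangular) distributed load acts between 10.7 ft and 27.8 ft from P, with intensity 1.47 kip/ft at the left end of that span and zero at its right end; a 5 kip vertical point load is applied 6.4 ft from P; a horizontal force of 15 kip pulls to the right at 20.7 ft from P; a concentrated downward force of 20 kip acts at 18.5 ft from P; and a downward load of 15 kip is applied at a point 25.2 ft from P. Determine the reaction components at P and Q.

P_x = -15.00 kip, P_y = 17.97 kip, Q_y = 34.60 kip

Resultant of the triangular load: ½ × 1.47 × 17.1 = 12.5685 kip, acting at 16.4 ft from P (one-third of the span from the peak).
Taking moments about P: Q_y·28.5 − (½·1.47·17.1)·16.4 − 5·6.4 − 20·18.5 − 15·25.2 = 0 → Q_y = 986.1234/28.5 = 34.6008 ≈ 34.60 kip.
ΣF_y = 0: P_y + 34.6008 − ½·1.47·17.1 − 5 − 20 − 15 = 0 → P_y = 17.97 kip.
ΣF_x = 0: P_x + 15 = 0 → P_x = -15.00 kip.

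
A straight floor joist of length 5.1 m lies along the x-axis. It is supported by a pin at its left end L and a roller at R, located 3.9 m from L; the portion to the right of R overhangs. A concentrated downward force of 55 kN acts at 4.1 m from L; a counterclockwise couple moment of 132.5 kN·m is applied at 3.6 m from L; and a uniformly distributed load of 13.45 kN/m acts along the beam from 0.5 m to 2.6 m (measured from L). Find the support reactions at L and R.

Resultant of the distributed load: 13.45 × 2.1 = 28.245 kN at 1.55 m from L.
Moments about L: R_y·3.9 − 55·4.1 + 132.5 − (13.45·2.1)·1.55 = 0 → R_y = 136.77975/3.9 = 35.0717 ≈ 35.07 kN.
ΣF_y = 0: L_y + 35.0717 − 55 − 13.45·2.1 = 0 → L_y = 48.17 kN.
ΣF_x = 0: no horizontal applied forces, so L_x = 0.

L_x = 0, L_y = 48.17 kN, R_y = 35.07 kN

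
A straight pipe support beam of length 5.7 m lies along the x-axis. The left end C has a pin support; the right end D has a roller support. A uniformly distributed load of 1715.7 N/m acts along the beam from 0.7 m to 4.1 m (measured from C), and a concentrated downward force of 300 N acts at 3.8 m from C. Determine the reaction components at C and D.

Resultant of the distributed load: 1715.7 × 3.4 = 5833.38 N at 2.4 m from C.
ΣM about C: D_y·5.7 − (1715.7·3.4)·2.4 − 300·3.8 = 0 → D_y = 15140.112/5.7 = 2656.16 ≈ 2656 N.
ΣF_y = 0: C_y + 2656.16 − 1715.7·3.4 − 300 = 0 → C_y = 3477 N.
ΣF_x = 0: no horizontal applied forces, so C_x = 0.

C_x = 0, C_y = 3477 N, D_y = 2656 N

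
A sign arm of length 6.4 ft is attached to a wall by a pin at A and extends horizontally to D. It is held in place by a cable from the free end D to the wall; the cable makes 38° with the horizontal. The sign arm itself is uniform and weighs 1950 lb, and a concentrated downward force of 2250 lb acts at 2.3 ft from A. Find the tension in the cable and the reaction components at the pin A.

T = 2897 lb, A_x = 2283 lb, A_y = 2416 lb

ΣM about A: T·sin38°·6.4 − 1950·3.2 − 2250·2.3 = 0 → T = 11415/(6.4·0.615661) = 2897.04 ≈ 2897 lb.
ΣF_x = 0: A_x − T·cos38° = 0 → A_x = 2897.04 × 0.788011 = 2283 lb.
ΣF_y = 0: A_y + T·sin38° − 1950 − 2250 = 0 → A_y = 4200 − 2897.04 × 0.615661 = 2416 lb.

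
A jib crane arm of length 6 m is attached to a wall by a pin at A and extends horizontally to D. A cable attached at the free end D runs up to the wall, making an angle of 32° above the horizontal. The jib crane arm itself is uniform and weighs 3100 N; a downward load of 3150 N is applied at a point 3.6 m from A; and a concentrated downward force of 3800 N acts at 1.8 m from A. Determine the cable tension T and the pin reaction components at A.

T = 8643 N, A_x = 7330 N, A_y = 5470 N

ΣM about A: T·sin32°·6 − 3100·3 − 3150·3.6 − 3800·1.8 = 0 → T = 27480/(6·0.529919) = 8642.83 ≈ 8643 N.
ΣF_x = 0: A_x − T·cos32° = 0 → A_x = 8642.83 × 0.848048 = 7330 N.
ΣF_y = 0: A_y + T·sin32° − 3100 − 3150 − 3800 = 0 → A_y = 10050 − 8642.83 × 0.529919 = 5470 N.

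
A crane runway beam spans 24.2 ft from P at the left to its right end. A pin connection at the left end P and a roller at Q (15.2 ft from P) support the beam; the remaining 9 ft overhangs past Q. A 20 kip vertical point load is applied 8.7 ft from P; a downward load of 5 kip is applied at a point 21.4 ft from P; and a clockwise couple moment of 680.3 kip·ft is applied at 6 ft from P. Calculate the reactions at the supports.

Moments about P: Q_y·15.2 − 20·8.7 − 5·21.4 − 680.3 = 0 → Q_y = 961.3/15.2 = 63.2434 ≈ 63.24 kip.
ΣF_y = 0: P_y + 63.2434 − 20 − 5 = 0 → P_y = -38.24 kip.
ΣF_x = 0: no horizontal applied forces, so P_x = 0.

P_x = 0, P_y = -38.24 kip, Q_y = 63.24 kip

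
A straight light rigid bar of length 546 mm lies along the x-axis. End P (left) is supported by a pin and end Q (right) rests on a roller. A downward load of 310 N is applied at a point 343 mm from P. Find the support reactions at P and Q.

P_x = 0, P_y = 115.3 N, Q_y = 194.7 N

ΣM about P: Q_y·546 − 310·343 = 0 → Q_y = 106330/546 = 194.744 ≈ 194.7 N.
ΣF_y = 0: P_y + 194.744 − 310 = 0 → P_y = 115.3 N.
ΣF_x = 0: no horizontal applied forces, so P_x = 0.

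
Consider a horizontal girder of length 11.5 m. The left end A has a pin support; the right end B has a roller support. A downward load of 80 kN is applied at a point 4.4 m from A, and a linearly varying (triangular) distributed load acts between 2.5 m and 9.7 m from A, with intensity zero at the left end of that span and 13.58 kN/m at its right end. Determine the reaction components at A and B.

Resultant of the triangular load: ½ × 13.58 × 7.2 = 48.888 kN, acting at 7.3 m from A (one-third of the span from the peak).
Taking moments about A: B_y·11.5 − 80·4.4 − (½·13.58·7.2)·7.3 = 0 → B_y = 708.8824/11.5 = 61.6419 ≈ 61.64 kN.
ΣF_y = 0: A_y + 61.6419 − 80 − ½·13.58·7.2 = 0 → A_y = 67.25 kN.
ΣF_x = 0: no horizontal applied forces, so A_x = 0.

A_x = 0, A_y = 67.25 kN, B_y = 61.64 kN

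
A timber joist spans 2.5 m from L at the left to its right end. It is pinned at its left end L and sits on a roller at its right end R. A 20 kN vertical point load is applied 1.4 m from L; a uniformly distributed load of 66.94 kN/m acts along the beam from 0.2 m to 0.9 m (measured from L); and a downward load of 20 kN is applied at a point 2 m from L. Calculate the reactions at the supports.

L_x = 0, L_y = 49.35 kN, R_y = 37.51 kN

Resultant of the distributed load: 66.94 × 0.7 = 46.858 kN at 0.55 m from L.
Taking moments about L: R_y·2.5 − 20·1.4 − (66.94·0.7)·0.55 − 20·2 = 0 → R_y = 93.7719/2.5 = 37.5088 ≈ 37.51 kN.
ΣF_y = 0: L_y + 37.5088 − 20 − 66.94·0.7 − 20 = 0 → L_y = 49.35 kN.
ΣF_x = 0: no horizontal applied forces, so L_x = 0.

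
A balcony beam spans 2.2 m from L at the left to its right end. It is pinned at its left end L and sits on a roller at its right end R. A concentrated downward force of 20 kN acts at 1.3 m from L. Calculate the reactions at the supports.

L_x = 0, L_y = 8.182 kN, R_y = 11.82 kN

Moments about L: R_y·2.2 − 20·1.3 = 0 → R_y = 26/2.2 = 11.8182 ≈ 11.82 kN.
ΣF_y = 0: L_y + 11.8182 − 20 = 0 → L_y = 8.182 kN.
ΣF_x = 0: no horizontal applied forces, so L_x = 0.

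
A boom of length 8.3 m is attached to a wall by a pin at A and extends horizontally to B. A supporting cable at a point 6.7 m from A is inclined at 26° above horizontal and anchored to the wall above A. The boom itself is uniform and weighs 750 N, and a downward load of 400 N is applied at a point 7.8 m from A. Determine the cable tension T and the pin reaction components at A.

ΣM about A: T·sin26°·6.7 − 750·4.15 − 400·7.8 = 0 → T = 6232.5/(6.7·0.438371) = 2122 N.
ΣF_x = 0: A_x − T·cos26° = 0 → A_x = 2122 × 0.898794 = 1907 N.
ΣF_y = 0: A_y + T·sin26° − 750 − 400 = 0 → A_y = 1150 − 2122 × 0.438371 = 219.8 N.

T = 2122 N, A_x = 1907 N, A_y = 219.8 N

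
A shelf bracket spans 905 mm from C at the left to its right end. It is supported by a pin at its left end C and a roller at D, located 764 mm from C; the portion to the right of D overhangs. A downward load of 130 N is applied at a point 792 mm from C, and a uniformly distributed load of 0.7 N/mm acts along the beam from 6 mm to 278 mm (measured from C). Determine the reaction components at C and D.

C_x = 0, C_y = 150.2 N, D_y = 170.2 N

Resultant of the distributed load: 0.7 × 272 = 190.4 N at 142 mm from C.
ΣM about C: D_y·764 − 130·792 − (0.7·272)·142 = 0 → D_y = 129996.8/764 = 170.153 ≈ 170.2 N.
ΣF_y = 0: C_y + 170.153 − 130 − 0.7·272 = 0 → C_y = 150.2 N.
ΣF_x = 0: no horizontal applied forces, so C_x = 0.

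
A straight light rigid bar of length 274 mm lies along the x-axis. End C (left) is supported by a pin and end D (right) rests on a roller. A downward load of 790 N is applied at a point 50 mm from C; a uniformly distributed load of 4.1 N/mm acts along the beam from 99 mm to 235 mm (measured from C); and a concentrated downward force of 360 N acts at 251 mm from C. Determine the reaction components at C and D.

Resultant of the distributed load: 4.1 × 136 = 557.6 N at 167 mm from C.
ΣM about C: D_y·274 − 790·50 − (4.1·136)·167 − 360·251 = 0 → D_y = 222979.2/274 = 813.793 ≈ 813.8 N.
ΣF_y = 0: C_y + 813.793 − 790 − 4.1·136 − 360 = 0 → C_y = 893.8 N.
ΣF_x = 0: no horizontal applied forces, so C_x = 0.

C_x = 0, C_y = 893.8 N, D_y = 813.8 N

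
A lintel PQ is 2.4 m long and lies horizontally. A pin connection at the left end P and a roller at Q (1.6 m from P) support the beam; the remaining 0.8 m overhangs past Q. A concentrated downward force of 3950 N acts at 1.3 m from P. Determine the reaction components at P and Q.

ΣM about P: Q_y·1.6 − 3950·1.3 = 0 → Q_y = 5135/1.6 = 3209.38 ≈ 3209 N.
ΣF_y = 0: P_y + 3209.38 − 3950 = 0 → P_y = 740.6 N.
ΣF_x = 0: no horizontal applied forces, so P_x = 0.

P_x = 0, P_y = 740.6 N, Q_y = 3209 N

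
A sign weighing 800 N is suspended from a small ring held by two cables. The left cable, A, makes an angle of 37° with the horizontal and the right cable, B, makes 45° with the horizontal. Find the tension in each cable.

T_A = 571.2 N, T_B = 645.2 N

ΣF_x = 0: −T_A·cos37° + T_B·cos45° = 0 → T_B = 1.12944·T_A.
ΣF_y = 0: T_A·sin37° + T_B·sin45° = 800.
Substitute: T_A·(0.601815 + 1.12944·0.707107) = 800 → T_A = 571.245 ≈ 571.2 N.
Then T_B = 1.12944 × 571.245 = 645.2 N.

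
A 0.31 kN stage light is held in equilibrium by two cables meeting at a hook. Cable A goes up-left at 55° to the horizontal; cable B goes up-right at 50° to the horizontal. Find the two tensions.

T_A = 0.2063 kN, T_B = 0.1841 kN

ΣF_x = 0: −T_A·cos55° + T_B·cos50° = 0 → T_B = 0.892327·T_A.
ΣF_y = 0: T_A·sin55° + T_B·sin50° = 0.31.
Substitute: T_A·(0.819152 + 0.892327·0.766044) = 0.31 → T_A = 0.206293 ≈ 0.2063 kN.
Then T_B = 0.892327 × 0.206293 = 0.1841 kN.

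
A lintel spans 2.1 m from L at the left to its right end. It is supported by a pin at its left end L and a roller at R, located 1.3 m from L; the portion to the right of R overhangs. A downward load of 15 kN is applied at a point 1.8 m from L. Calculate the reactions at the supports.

L_x = 0, L_y = -5.769 kN, R_y = 20.77 kN

Moments about L: R_y·1.3 − 15·1.8 = 0 → R_y = 27/1.3 = 20.7692 ≈ 20.77 kN.
ΣF_y = 0: L_y + 20.7692 − 15 = 0 → L_y = -5.769 kN.
ΣF_x = 0: no horizontal applied forces, so L_x = 0.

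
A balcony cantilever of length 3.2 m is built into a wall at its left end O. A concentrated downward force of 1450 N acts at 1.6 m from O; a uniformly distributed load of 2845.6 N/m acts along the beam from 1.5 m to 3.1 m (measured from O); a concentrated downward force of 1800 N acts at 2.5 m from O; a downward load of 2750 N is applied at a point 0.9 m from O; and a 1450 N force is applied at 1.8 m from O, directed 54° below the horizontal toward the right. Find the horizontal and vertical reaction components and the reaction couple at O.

O_x = -852.3 N, O_y = 11730 N, M_O = 21880 N·m

Resultant of the distributed load: 2845.6 × 1.6 = 4552.96 N at 2.3 m from O.
ΣF_x = 0: O_x + 1450·cos54° = 0 → O_x = -852.3 N.
ΣF_y = 0: O_y − 1450 − 2845.6·1.6 − 1800 − 2750 − 1450·sin54° = 0 → O_y = 11730 N.
ΣM about O: M_O − 1450·1.6 − (2845.6·1.6)·2.3 − 1800·2.5 − 2750·0.9 − 1450·sin54°·1.8 = 0 → M_O = 21880 N·m.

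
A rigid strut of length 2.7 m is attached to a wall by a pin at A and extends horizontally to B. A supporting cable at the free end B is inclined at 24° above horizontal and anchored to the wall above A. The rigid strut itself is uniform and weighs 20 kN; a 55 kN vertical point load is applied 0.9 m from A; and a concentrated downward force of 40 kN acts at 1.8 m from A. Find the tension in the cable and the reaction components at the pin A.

ΣM about A: T·sin24°·2.7 − 20·1.35 − 55·0.9 − 40·1.8 = 0 → T = 148.5/(2.7·0.406737) = 135.223 ≈ 135.2 kN.
ΣF_x = 0: A_x − T·cos24° = 0 → A_x = 135.223 × 0.913545 = 123.5 kN.
ΣF_y = 0: A_y + T·sin24° − 20 − 55 − 40 = 0 → A_y = 115 − 135.223 × 0.406737 = 60.00 kN.

T = 135.2 kN, A_x = 123.5 kN, A_y = 60.00 kN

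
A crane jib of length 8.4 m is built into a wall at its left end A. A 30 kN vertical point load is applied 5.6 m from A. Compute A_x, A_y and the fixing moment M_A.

ΣF_x = 0: A_x = 0.
ΣF_y = 0: A_y − 30 = 0 → A_y = 30.00 kN.
ΣM about A: M_A − 30·5.6 = 0 → M_A = 168.0 kN·m.

A_x = 0, A_y = 30.00 kN, M_A = 168.0 kN·m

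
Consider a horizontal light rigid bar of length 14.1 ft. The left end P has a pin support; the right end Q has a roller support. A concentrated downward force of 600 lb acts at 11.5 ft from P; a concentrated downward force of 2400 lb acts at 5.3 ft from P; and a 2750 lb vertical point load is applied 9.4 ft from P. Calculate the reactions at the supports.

Moments about P: Q_y·14.1 − 600·11.5 − 2400·5.3 − 2750·9.4 = 0 → Q_y = 45470/14.1 = 3224.82 ≈ 3225 lb.
ΣF_y = 0: P_y + 3224.82 − 600 − 2400 − 2750 = 0 → P_y = 2525 lb.
ΣF_x = 0: no horizontal applied forces, so P_x = 0.

P_x = 0, P_y = 2525 lb, Q_y = 3225 lb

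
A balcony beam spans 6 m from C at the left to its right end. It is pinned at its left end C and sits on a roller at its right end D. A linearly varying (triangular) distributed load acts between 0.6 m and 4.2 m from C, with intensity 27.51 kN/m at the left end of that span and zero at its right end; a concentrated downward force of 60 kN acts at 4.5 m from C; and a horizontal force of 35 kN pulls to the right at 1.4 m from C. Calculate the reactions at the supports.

Resultant of the triangular load: ½ × 27.51 × 3.6 = 49.518 kN, acting at 1.8 m from C (one-third of the span from the peak).
Moments about C: D_y·6 − (½·27.51·3.6)·1.8 − 60·4.5 = 0 → D_y = 359.1324/6 = 59.8554 ≈ 59.86 kN.
ΣF_y = 0: C_y + 59.8554 − ½·27.51·3.6 − 60 = 0 → C_y = 49.66 kN.
ΣF_x = 0: C_x + 35 = 0 → C_x = -35.00 kN.

C_x = -35.00 kN, C_y = 49.66 kN, D_y = 59.86 kN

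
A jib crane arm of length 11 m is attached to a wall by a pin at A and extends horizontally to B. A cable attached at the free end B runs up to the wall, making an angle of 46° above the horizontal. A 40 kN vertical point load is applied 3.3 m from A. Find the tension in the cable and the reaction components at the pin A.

ΣM about A: T·sin46°·11 − 40·3.3 = 0 → T = 132/(11·0.71934) = 16.682 ≈ 16.68 kN.
ΣF_x = 0: A_x − T·cos46° = 0 → A_x = 16.682 × 0.694658 = 11.59 kN.
ΣF_y = 0: A_y + T·sin46° − 40 = 0 → A_y = 40 − 16.682 × 0.71934 = 28.00 kN.

T = 16.68 kN, A_x = 11.59 kN, A_y = 28.00 kN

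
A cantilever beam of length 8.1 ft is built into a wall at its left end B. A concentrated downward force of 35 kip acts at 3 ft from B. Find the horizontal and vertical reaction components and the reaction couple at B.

ΣF_x = 0: B_x = 0.
ΣF_y = 0: B_y − 35 = 0 → B_y = 35.00 kip.
ΣM about B: M_B − 35·3 = 0 → M_B = 105.0 kip·ft.

B_x = 0, B_y = 35.00 kip, M_B = 105.0 kip·ft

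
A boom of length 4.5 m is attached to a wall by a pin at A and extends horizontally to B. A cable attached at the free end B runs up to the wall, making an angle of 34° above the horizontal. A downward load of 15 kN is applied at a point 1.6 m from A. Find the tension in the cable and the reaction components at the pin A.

T = 9.538 kN, A_x = 7.907 kN, A_y = 9.667 kN

ΣM about A: T·sin34°·4.5 − 15·1.6 = 0 → T = 24/(4.5·0.559193) = 9.53755 ≈ 9.538 kN.
ΣF_x = 0: A_x − T·cos34° = 0 → A_x = 9.53755 × 0.829038 = 7.907 kN.
ΣF_y = 0: A_y + T·sin34° − 15 = 0 → A_y = 15 − 9.53755 × 0.559193 = 9.667 kN.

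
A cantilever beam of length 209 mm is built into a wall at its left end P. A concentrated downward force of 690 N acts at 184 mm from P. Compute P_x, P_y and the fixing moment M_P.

ΣF_x = 0: P_x = 0.
ΣF_y = 0: P_y − 690 = 0 → P_y = 690.0 N.
ΣM about P: M_P − 690·184 = 0 → M_P = 127000 N·mm.

P_x = 0, P_y = 690.0 N, M_P = 127000 N·mm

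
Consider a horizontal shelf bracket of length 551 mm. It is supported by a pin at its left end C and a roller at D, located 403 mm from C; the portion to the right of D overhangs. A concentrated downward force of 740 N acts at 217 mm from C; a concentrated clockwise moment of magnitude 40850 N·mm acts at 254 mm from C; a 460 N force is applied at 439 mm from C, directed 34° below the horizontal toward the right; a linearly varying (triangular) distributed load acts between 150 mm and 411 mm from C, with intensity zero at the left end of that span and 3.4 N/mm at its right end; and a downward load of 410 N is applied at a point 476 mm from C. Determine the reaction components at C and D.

Resultant of the triangular load: ½ × 3.4 × 261 = 443.7 N, acting at 324 mm from C (one-third of the span from the peak).
Taking moments about C: D_y·403 − 740·217 − 40850 − 460·sin34°·439 − (½·3.4·261)·324 − 410·476 = 0 → D_y = 653272/403 = 1621.02 ≈ 1621 N.
ΣF_y = 0: C_y + 1621.02 − 740 − 460·sin34° − ½·3.4·261 − 410 = 0 → C_y = 229.9 N.
ΣF_x = 0: C_x + 460·cos34° = 0 → C_x = -381.4 N.

C_x = -381.4 N, C_y = 229.9 N, D_y = 1621 N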